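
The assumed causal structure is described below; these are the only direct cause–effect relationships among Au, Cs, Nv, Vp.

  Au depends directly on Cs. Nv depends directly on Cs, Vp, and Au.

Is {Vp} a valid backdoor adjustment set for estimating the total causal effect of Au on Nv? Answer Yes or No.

Backdoor paths from Au to Nv (paths whose first edge points into Au):
  P1: Au <- Cs -> Nv
Condition 1 (no descendant of Au in the set): holds — descendants of Au are {Nv}; none are in {Vp}.
Condition 2 (every backdoor path blocked by {Vp}):
  P1: open — no interior node is in the conditioning set.
{Vp} does not satisfy the backdoor criterion.

No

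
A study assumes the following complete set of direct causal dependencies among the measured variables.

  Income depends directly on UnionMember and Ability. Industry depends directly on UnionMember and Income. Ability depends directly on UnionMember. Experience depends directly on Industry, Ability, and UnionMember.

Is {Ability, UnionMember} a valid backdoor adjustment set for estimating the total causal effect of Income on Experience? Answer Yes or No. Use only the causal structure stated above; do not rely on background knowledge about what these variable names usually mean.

Backdoor paths from Income to Experience (paths whose first edge points into Income):
  P1: Income <- UnionMember -> Ability -> Experience
  P2: Income <- UnionMember -> Industry -> Experience
  P3: Income <- UnionMember -> Experience
  P4: Income <- Ability <- UnionMember -> Industry -> Experience
  P5: Income <- Ability <- UnionMember -> Experience
  P6: Income <- Ability -> Experience
Condition 1 (no descendant of Income in the set): holds — descendants of Income are {Experience, Industry}; none are in {Ability, UnionMember}.
Condition 2 (every backdoor path blocked by {Ability, UnionMember}):
  P1: blocked at fork node UnionMember ∈ conditioning set.
  P2: blocked at fork node UnionMember ∈ conditioning set.
  P3: blocked at fork node UnionMember ∈ conditioning set.
  P4: blocked at chain node Ability ∈ conditioning set.
  P5: blocked at chain node Ability ∈ conditioning set.
  P6: blocked at fork node Ability ∈ conditioning set.
{Ability, UnionMember} satisfies the backdoor criterion.

Yes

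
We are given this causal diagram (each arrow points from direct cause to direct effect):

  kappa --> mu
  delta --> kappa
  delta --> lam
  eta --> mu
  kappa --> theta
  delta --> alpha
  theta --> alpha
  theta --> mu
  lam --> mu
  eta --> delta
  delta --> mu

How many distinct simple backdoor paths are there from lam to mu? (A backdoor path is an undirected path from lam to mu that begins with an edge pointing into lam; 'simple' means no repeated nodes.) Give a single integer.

6

A backdoor path from lam to mu is any simple undirected path whose first edge points into lam (i.e. leaves lam via a parent).
Parents of lam: {delta}.
Enumerating:
  P1: lam <- delta <- eta -> mu
  P2: lam <- delta -> kappa -> theta -> mu
  P3: lam <- delta -> kappa -> mu
  P4: lam <- delta -> mu
  P5: lam <- delta -> alpha <- theta <- kappa -> mu
  P6: lam <- delta -> alpha <- theta -> mu
That exhausts the simple backdoor paths. Count: 6.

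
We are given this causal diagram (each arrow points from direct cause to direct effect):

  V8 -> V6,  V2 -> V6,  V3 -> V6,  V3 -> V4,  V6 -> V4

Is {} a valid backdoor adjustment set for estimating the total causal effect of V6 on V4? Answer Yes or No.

No

Backdoor paths from V6 to V4 (paths whose first edge points into V6):
  P1: V6 <- V3 -> V4
Condition 1 (no descendant of V6 in the set): holds — descendants of V6 are {V4}; none are in {}.
Condition 2 (every backdoor path blocked by {}):
  P1: open — no interior node is in the conditioning set.
{} does not satisfy the backdoor criterion.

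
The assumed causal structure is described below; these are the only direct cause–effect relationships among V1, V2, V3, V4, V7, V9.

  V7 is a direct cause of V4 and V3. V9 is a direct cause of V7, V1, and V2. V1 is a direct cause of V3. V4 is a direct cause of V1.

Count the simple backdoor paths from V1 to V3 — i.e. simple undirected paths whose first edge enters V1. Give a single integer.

2

A backdoor path from V1 to V3 is any simple undirected path whose first edge points into V1 (i.e. leaves V1 via a parent).
Parents of V1: {V4, V9}.
Enumerating:
  P1: V1 <- V9 -> V7 -> V3
  P2: V1 <- V4 <- V7 -> V3
That exhausts the simple backdoor paths. Count: 2.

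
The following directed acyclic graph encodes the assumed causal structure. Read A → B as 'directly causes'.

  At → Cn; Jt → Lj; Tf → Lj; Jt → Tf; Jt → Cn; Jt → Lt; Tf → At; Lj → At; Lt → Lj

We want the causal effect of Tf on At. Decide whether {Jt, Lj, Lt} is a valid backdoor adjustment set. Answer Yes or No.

No

Backdoor paths from Tf to At (paths whose first edge points into Tf):
  P1: Tf <- Jt -> Lt -> Lj -> At
  P2: Tf <- Jt -> Lj -> At
  P3: Tf <- Jt -> Cn <- At
Condition 1 (no descendant of Tf in the set): FAILS — Lj is a descendant of Tf.
Condition 2 (every backdoor path blocked by {Jt, Lj, Lt}):
  P1: blocked at fork node Jt ∈ conditioning set.
  P2: blocked at fork node Jt ∈ conditioning set.
  P3: blocked at fork node Jt ∈ conditioning set.
{Jt, Lj, Lt} does not satisfy the backdoor criterion.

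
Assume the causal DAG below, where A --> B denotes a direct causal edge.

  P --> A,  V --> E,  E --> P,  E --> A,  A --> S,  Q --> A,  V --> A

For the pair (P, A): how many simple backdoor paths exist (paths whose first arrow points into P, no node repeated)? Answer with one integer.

A backdoor path from P to A is any simple undirected path whose first edge points into P (i.e. leaves P via a parent).
Parents of P: {E}.
Enumerating:
  P1: P <- E <- V -> A
  P2: P <- E -> A
That exhausts the simple backdoor paths. Count: 2.

2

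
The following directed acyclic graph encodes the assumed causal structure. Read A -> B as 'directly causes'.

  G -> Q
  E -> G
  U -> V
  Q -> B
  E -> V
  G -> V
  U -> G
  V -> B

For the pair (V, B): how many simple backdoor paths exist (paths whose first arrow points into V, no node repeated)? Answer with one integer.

A backdoor path from V to B is any simple undirected path whose first edge points into V (i.e. leaves V via a parent).
Parents of V: {E, G, U}.
Enumerating:
  P1: V <- E -> G -> Q -> B
  P2: V <- U -> G -> Q -> B
  P3: V <- G -> Q -> B
That exhausts the simple backdoor paths. Count: 3.

3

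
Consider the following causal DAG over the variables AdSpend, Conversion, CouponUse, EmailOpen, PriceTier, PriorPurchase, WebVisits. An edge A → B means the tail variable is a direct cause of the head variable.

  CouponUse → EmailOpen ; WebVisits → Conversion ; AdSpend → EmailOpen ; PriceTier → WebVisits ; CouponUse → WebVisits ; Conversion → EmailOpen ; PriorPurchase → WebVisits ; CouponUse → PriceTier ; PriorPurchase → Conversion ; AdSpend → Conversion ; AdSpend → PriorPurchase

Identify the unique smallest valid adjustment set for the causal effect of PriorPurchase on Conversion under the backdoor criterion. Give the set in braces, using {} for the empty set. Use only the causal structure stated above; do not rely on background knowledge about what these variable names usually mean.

{AdSpend}

Variables eligible for adjustment (non-descendants of PriorPurchase, excluding PriorPurchase and Conversion): {AdSpend, CouponUse, PriceTier}.
Backdoor paths from PriorPurchase to Conversion:
  P1: PriorPurchase <- AdSpend -> Conversion
  P2: PriorPurchase <- AdSpend -> EmailOpen <- CouponUse -> PriceTier -> WebVisits -> Conversion
  P3: PriorPurchase <- AdSpend -> EmailOpen <- CouponUse -> WebVisits -> Conversion
  P4: PriorPurchase <- AdSpend -> EmailOpen <- Conversion
The empty set is not sufficient: P1 (PriorPurchase <- AdSpend -> Conversion) has no collider blocking it and no conditioned non-collider, so it is open.
Try {AdSpend}:
  P1: blocked at fork node AdSpend ∈ conditioning set.
  P2: blocked at fork node AdSpend ∈ conditioning set.
  P3: blocked at fork node AdSpend ∈ conditioning set.
  P4: blocked at fork node AdSpend ∈ conditioning set.
{AdSpend} contains no descendant of PriorPurchase and blocks every backdoor path.
No other singleton works — e.g. {CouponUse} leaves P1 open — so {AdSpend} is the unique smallest valid adjustment set.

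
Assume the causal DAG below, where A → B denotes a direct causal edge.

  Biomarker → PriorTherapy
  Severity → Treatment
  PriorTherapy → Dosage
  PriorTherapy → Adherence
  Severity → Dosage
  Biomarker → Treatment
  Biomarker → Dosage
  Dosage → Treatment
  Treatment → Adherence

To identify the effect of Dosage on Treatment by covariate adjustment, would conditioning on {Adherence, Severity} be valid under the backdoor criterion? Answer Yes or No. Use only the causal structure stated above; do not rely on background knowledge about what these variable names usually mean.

Backdoor paths from Dosage to Treatment (paths whose first edge points into Dosage):
  P1: Dosage <- Biomarker -> PriorTherapy -> Adherence <- Treatment
  P2: Dosage <- Biomarker -> Treatment
  P3: Dosage <- PriorTherapy <- Biomarker -> Treatment
  P4: Dosage <- PriorTherapy -> Adherence <- Treatment
  P5: Dosage <- Severity -> Treatment
Condition 1 (no descendant of Dosage in the set): FAILS — Adherence is a descendant of Dosage.
Condition 2 (every backdoor path blocked by {Adherence, Severity}):
  P1: open — collider(s) Adherence are conditioned on (or have a conditioned descendant) and no non-collider on the path is in the set.
  P2: open — no interior node is in the conditioning set.
  P3: open — no interior node is in the conditioning set.
  P4: open — collider(s) Adherence are conditioned on (or have a conditioned descendant) and no non-collider on the path is in the set.
  P5: blocked at fork node Severity ∈ conditioning set.
{Adherence, Severity} does not satisfy the backdoor criterion.

No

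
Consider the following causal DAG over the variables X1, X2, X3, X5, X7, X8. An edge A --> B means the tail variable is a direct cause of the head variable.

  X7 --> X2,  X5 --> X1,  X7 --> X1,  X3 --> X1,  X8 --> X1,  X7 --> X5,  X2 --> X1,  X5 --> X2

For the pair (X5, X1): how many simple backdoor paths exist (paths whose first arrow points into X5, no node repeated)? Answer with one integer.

A backdoor path from X5 to X1 is any simple undirected path whose first edge points into X5 (i.e. leaves X5 via a parent).
Parents of X5: {X7}.
Enumerating:
  P1: X5 <- X7 -> X2 -> X1
  P2: X5 <- X7 -> X1
That exhausts the simple backdoor paths. Count: 2.

2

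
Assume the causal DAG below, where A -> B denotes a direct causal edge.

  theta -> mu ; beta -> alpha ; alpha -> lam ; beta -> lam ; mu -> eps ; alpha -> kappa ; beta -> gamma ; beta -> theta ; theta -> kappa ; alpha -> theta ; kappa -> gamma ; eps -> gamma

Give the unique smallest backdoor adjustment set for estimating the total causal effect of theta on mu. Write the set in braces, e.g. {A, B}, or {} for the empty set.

Variables eligible for adjustment (non-descendants of theta, excluding theta and mu): {alpha, beta, lam}.
Backdoor paths from theta to mu:
  P1: theta <- beta -> alpha -> kappa -> gamma <- eps <- mu
  P2: theta <- beta -> lam <- alpha -> kappa -> gamma <- eps <- mu
  P3: theta <- beta -> gamma <- eps <- mu
  P4: theta <- alpha <- beta -> gamma <- eps <- mu
  P5: theta <- alpha -> kappa -> gamma <- eps <- mu
  P6: theta <- alpha -> lam <- beta -> gamma <- eps <- mu
Each backdoor path contains an unconditioned collider, so every path is already blocked with the empty conditioning set:
  P1: blocked at collider gamma (neither it nor any descendant is in the conditioning set).
  P2: blocked at collider lam (neither it nor any descendant is in the conditioning set).
  P3: blocked at collider gamma (neither it nor any descendant is in the conditioning set).
  P4: blocked at collider gamma (neither it nor any descendant is in the conditioning set).
  P5: blocked at collider gamma (neither it nor any descendant is in the conditioning set).
  P6: blocked at collider lam (neither it nor any descendant is in the conditioning set).
The empty set is therefore the unique smallest valid set.

{}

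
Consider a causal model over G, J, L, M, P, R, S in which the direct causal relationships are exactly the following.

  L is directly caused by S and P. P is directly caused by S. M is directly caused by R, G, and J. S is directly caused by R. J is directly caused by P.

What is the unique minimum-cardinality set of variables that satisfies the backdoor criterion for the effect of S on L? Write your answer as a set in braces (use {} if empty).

{}

Variables eligible for adjustment (non-descendants of S, excluding S and L): {G, R}.
Backdoor paths from S to L:
  P1: S <- R -> M <- J <- P -> L
Each backdoor path contains an unconditioned collider, so every path is already blocked with the empty conditioning set:
  P1: blocked at collider M (neither it nor any descendant is in the conditioning set).
The empty set is therefore the unique smallest valid set.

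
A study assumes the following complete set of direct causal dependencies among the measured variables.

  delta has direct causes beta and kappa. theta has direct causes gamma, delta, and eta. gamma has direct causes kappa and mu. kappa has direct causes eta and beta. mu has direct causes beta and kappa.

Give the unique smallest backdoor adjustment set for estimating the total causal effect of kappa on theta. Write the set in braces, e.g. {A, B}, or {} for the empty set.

Variables eligible for adjustment (non-descendants of kappa, excluding kappa and theta): {beta, eta}.
Backdoor paths from kappa to theta:
  P1: kappa <- eta -> theta
  P2: kappa <- beta -> mu -> gamma -> theta
  P3: kappa <- beta -> delta -> theta
The empty set is not sufficient: P1 (kappa <- eta -> theta) has no collider blocking it and no conditioned non-collider, so it is open.
Try {beta, eta}:
  P1: blocked at fork node eta ∈ conditioning set.
  P2: blocked at fork node beta ∈ conditioning set.
  P3: blocked at fork node beta ∈ conditioning set.
{beta, eta} contains no descendant of kappa and blocks every backdoor path.
Every element of {beta, eta} is needed (dropping beta leaves P2 open; dropping eta leaves P1 open), so no proper subset is valid.
Among all size-2 subsets of the eligible variables, only {beta, eta} blocks every backdoor path, so it is the unique smallest valid adjustment set.

{beta, eta}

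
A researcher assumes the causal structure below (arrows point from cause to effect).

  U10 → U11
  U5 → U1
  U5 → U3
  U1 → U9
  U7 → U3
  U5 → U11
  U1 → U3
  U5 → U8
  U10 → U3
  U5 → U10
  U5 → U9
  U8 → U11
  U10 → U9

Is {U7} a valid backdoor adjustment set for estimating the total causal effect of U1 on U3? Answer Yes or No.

No

Backdoor paths from U1 to U3 (paths whose first edge points into U1):
  P1: U1 <- U5 -> U8 -> U11 <- U10 -> U3
  P2: U1 <- U5 -> U10 -> U3
  P3: U1 <- U5 -> U3
  P4: U1 <- U5 -> U11 <- U10 -> U3
  P5: U1 <- U5 -> U9 <- U10 -> U3
Condition 1 (no descendant of U1 in the set): holds — descendants of U1 are {U3, U9}; none are in {U7}.
Condition 2 (every backdoor path blocked by {U7}):
  P1: blocked at collider U11 (neither it nor any descendant is in the conditioning set).
  P2: open — no interior node is in the conditioning set.
  P3: open — no interior node is in the conditioning set.
  P4: blocked at collider U11 (neither it nor any descendant is in the conditioning set).
  P5: blocked at collider U9 (neither it nor any descendant is in the conditioning set).
{U7} does not satisfy the backdoor criterion.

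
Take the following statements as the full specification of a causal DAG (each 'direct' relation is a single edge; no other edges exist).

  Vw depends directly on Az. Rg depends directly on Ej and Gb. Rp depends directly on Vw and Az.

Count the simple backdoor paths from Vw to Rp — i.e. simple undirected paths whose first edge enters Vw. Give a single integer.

A backdoor path from Vw to Rp is any simple undirected path whose first edge points into Vw (i.e. leaves Vw via a parent).
Parents of Vw: {Az}.
Enumerating:
  P1: Vw <- Az -> Rp
That exhausts the simple backdoor paths. Count: 1.

1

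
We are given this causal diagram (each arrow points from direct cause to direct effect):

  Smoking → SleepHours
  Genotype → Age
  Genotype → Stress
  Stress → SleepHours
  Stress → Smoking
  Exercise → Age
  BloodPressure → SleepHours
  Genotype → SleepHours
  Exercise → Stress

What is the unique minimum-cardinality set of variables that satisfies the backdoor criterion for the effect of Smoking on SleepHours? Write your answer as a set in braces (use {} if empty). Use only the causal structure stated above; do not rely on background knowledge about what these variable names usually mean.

Variables eligible for adjustment (non-descendants of Smoking, excluding Smoking and SleepHours): {Age, BloodPressure, Exercise, Genotype, Stress}.
Backdoor paths from Smoking to SleepHours:
  P1: Smoking <- Stress <- Genotype -> SleepHours
  P2: Smoking <- Stress <- Exercise -> Age <- Genotype -> SleepHours
  P3: Smoking <- Stress -> SleepHours
The empty set is not sufficient: P1 (Smoking <- Stress <- Genotype -> SleepHours) has no collider blocking it and no conditioned non-collider, so it is open.
Try {Stress}:
  P1: blocked at chain node Stress ∈ conditioning set.
  P2: blocked at chain node Stress ∈ conditioning set.
  P3: blocked at fork node Stress ∈ conditioning set.
{Stress} contains no descendant of Smoking and blocks every backdoor path.
No other singleton works — e.g. {Genotype} leaves P3 open — so {Stress} is the unique smallest valid adjustment set.

{Stress}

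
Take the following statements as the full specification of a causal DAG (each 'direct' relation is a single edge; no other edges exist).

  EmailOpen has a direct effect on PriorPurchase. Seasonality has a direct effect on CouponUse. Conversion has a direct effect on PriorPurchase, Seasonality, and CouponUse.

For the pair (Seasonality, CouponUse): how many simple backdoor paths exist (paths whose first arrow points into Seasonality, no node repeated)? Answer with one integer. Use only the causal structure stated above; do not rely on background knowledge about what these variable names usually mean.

A backdoor path from Seasonality to CouponUse is any simple undirected path whose first edge points into Seasonality (i.e. leaves Seasonality via a parent).
Parents of Seasonality: {Conversion}.
Enumerating:
  P1: Seasonality <- Conversion -> CouponUse
That exhausts the simple backdoor paths. Count: 1.

1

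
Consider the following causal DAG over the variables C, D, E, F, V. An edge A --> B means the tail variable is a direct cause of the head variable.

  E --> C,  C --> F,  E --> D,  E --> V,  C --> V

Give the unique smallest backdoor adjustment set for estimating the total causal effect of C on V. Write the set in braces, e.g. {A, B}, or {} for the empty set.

Variables eligible for adjustment (non-descendants of C, excluding C and V): {D, E}.
Backdoor paths from C to V:
  P1: C <- E -> V
The empty set is not sufficient: P1 (C <- E -> V) has no collider blocking it and no conditioned non-collider, so it is open.
Try {E}:
  P1: blocked at fork node E ∈ conditioning set.
{E} contains no descendant of C and blocks every backdoor path.
No other singleton works — e.g. {D} leaves P1 open — so {E} is the unique smallest valid adjustment set.

{E}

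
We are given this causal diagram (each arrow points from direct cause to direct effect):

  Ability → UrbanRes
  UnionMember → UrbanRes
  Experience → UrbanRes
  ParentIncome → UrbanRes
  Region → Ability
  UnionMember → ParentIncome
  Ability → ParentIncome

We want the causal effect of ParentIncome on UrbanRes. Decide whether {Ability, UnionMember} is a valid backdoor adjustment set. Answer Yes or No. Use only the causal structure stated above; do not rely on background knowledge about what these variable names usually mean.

Yes

Backdoor paths from ParentIncome to UrbanRes (paths whose first edge points into ParentIncome):
  P1: ParentIncome <- UnionMember -> UrbanRes
  P2: ParentIncome <- Ability -> UrbanRes
Condition 1 (no descendant of ParentIncome in the set): holds — descendants of ParentIncome are {UrbanRes}; none are in {Ability, UnionMember}.
Condition 2 (every backdoor path blocked by {Ability, UnionMember}):
  P1: blocked at fork node UnionMember ∈ conditioning set.
  P2: blocked at fork node Ability ∈ conditioning set.
{Ability, UnionMember} satisfies the backdoor criterion.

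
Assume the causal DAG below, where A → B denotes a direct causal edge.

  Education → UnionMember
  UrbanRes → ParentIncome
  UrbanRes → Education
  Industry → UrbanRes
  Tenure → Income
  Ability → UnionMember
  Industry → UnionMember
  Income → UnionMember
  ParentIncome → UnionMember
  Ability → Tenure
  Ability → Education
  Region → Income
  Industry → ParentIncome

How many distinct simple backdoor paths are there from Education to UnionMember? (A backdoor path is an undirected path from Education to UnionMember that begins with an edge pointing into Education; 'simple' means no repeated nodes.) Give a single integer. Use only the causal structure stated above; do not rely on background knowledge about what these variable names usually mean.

6

A backdoor path from Education to UnionMember is any simple undirected path whose first edge points into Education (i.e. leaves Education via a parent).
Parents of Education: {Ability, UrbanRes}.
Enumerating:
  P1: Education <- Ability -> Tenure -> Income -> UnionMember
  P2: Education <- Ability -> UnionMember
  P3: Education <- UrbanRes <- Industry -> ParentIncome -> UnionMember
  P4: Education <- UrbanRes <- Industry -> UnionMember
  P5: Education <- UrbanRes -> ParentIncome <- Industry -> UnionMember
  P6: Education <- UrbanRes -> ParentIncome -> UnionMember
That exhausts the simple backdoor paths. Count: 6.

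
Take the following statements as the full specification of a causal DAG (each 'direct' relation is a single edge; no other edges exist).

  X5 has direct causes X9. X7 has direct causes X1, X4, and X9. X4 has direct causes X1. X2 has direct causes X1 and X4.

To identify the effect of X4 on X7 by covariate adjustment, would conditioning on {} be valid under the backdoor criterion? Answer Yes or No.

Backdoor paths from X4 to X7 (paths whose first edge points into X4):
  P1: X4 <- X1 -> X7
Condition 1 (no descendant of X4 in the set): holds — descendants of X4 are {X2, X7}; none are in {}.
Condition 2 (every backdoor path blocked by {}):
  P1: open — no interior node is in the conditioning set.
{} does not satisfy the backdoor criterion.

No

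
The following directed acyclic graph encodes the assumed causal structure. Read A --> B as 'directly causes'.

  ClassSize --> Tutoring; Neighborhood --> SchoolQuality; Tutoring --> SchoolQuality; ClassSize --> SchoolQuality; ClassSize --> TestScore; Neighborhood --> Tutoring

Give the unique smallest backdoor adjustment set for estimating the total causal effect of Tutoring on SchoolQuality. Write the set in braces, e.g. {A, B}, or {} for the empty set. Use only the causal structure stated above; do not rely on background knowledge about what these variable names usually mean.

Variables eligible for adjustment (non-descendants of Tutoring, excluding Tutoring and SchoolQuality): {ClassSize, Neighborhood, TestScore}.
Backdoor paths from Tutoring to SchoolQuality:
  P1: Tutoring <- Neighborhood -> SchoolQuality
  P2: Tutoring <- ClassSize -> SchoolQuality
The empty set is not sufficient: P1 (Tutoring <- Neighborhood -> SchoolQuality) has no collider blocking it and no conditioned non-collider, so it is open.
Try {ClassSize, Neighborhood}:
  P1: blocked at fork node Neighborhood ∈ conditioning set.
  P2: blocked at fork node ClassSize ∈ conditioning set.
{ClassSize, Neighborhood} contains no descendant of Tutoring and blocks every backdoor path.
Every element of {ClassSize, Neighborhood} is needed (dropping ClassSize leaves P2 open; dropping Neighborhood leaves P1 open), so no proper subset is valid.
Among all size-2 subsets of the eligible variables, only {ClassSize, Neighborhood} blocks every backdoor path, so it is the unique smallest valid adjustment set.

{ClassSize, Neighborhood}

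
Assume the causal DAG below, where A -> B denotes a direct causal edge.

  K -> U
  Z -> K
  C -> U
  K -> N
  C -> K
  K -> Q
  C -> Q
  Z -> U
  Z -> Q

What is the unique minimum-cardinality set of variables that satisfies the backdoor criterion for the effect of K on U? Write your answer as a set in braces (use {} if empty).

{C, Z}

Variables eligible for adjustment (non-descendants of K, excluding K and U): {C, Z}.
Backdoor paths from K to U:
  P1: K <- Z -> U
  P2: K <- Z -> Q <- C -> U
  P3: K <- C -> U
  P4: K <- C -> Q <- Z -> U
The empty set is not sufficient: P1 (K <- Z -> U) has no collider blocking it and no conditioned non-collider, so it is open.
Try {C, Z}:
  P1: blocked at fork node Z ∈ conditioning set.
  P2: blocked at fork node Z ∈ conditioning set.
  P3: blocked at fork node C ∈ conditioning set.
  P4: blocked at fork node C ∈ conditioning set.
{C, Z} contains no descendant of K and blocks every backdoor path.
Every element of {C, Z} is needed (dropping C leaves P3 open; dropping Z leaves P1 open), so no proper subset is valid.
Among all size-2 subsets of the eligible variables, only {C, Z} blocks every backdoor path, so it is the unique smallest valid adjustment set.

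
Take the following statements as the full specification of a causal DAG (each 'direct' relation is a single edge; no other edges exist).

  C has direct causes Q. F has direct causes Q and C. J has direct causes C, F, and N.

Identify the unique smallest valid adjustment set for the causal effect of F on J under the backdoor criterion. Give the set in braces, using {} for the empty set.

Variables eligible for adjustment (non-descendants of F, excluding F and J): {C, N, Q}.
Backdoor paths from F to J:
  P1: F <- Q -> C -> J
  P2: F <- C -> J
The empty set is not sufficient: P1 (F <- Q -> C -> J) has no collider blocking it and no conditioned non-collider, so it is open.
Try {C}:
  P1: blocked at chain node C ∈ conditioning set.
  P2: blocked at fork node C ∈ conditioning set.
{C} contains no descendant of F and blocks every backdoor path.
No other singleton works — e.g. {Q} leaves P2 open — so {C} is the unique smallest valid adjustment set.

{C}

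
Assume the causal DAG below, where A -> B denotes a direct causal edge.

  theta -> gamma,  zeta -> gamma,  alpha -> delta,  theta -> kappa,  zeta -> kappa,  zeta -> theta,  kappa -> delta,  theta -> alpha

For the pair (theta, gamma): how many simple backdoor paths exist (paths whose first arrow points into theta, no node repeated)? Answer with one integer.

A backdoor path from theta to gamma is any simple undirected path whose first edge points into theta (i.e. leaves theta via a parent).
Parents of theta: {zeta}.
Enumerating:
  P1: theta <- zeta -> gamma
That exhausts the simple backdoor paths. Count: 1.

1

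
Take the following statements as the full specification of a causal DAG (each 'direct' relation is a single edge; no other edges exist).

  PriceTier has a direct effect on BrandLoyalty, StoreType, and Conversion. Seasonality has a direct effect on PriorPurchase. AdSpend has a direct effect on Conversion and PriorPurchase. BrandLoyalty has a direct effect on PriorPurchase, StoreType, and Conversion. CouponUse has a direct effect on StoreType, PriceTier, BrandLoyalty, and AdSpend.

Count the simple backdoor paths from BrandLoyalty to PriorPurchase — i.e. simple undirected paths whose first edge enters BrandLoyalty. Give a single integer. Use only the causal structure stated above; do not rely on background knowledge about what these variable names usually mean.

A backdoor path from BrandLoyalty to PriorPurchase is any simple undirected path whose first edge points into BrandLoyalty (i.e. leaves BrandLoyalty via a parent).
Parents of BrandLoyalty: {CouponUse, PriceTier}.
Enumerating:
  P1: BrandLoyalty <- CouponUse -> AdSpend -> PriorPurchase
  P2: BrandLoyalty <- CouponUse -> PriceTier -> Conversion <- AdSpend -> PriorPurchase
  P3: BrandLoyalty <- CouponUse -> StoreType <- PriceTier -> Conversion <- AdSpend -> PriorPurchase
  P4: BrandLoyalty <- PriceTier <- CouponUse -> AdSpend -> PriorPurchase
  P5: BrandLoyalty <- PriceTier -> Conversion <- AdSpend -> PriorPurchase
  P6: BrandLoyalty <- PriceTier -> StoreType <- CouponUse -> AdSpend -> PriorPurchase
That exhausts the simple backdoor paths. Count: 6.

6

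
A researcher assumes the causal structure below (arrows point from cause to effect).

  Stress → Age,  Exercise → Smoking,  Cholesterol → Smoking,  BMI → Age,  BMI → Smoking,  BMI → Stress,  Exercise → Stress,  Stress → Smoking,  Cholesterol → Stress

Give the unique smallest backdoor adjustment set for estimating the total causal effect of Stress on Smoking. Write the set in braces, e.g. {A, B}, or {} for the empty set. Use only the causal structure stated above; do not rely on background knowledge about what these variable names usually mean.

Variables eligible for adjustment (non-descendants of Stress, excluding Stress and Smoking): {BMI, Cholesterol, Exercise}.
Backdoor paths from Stress to Smoking:
  P1: Stress <- Exercise -> Smoking
  P2: Stress <- BMI -> Smoking
  P3: Stress <- Cholesterol -> Smoking
The empty set is not sufficient: P1 (Stress <- Exercise -> Smoking) has no collider blocking it and no conditioned non-collider, so it is open.
Try {BMI, Cholesterol, Exercise}:
  P1: blocked at fork node Exercise ∈ conditioning set.
  P2: blocked at fork node BMI ∈ conditioning set.
  P3: blocked at fork node Cholesterol ∈ conditioning set.
{BMI, Cholesterol, Exercise} contains no descendant of Stress and blocks every backdoor path.
Every element of {BMI, Cholesterol, Exercise} is needed (dropping BMI leaves P2 open; dropping Cholesterol leaves P3 open; dropping Exercise leaves P1 open), so no proper subset is valid.
Among all size-3 subsets of the eligible variables, only {BMI, Cholesterol, Exercise} blocks every backdoor path, so it is the unique smallest valid adjustment set.

{BMI, Cholesterol, Exercise}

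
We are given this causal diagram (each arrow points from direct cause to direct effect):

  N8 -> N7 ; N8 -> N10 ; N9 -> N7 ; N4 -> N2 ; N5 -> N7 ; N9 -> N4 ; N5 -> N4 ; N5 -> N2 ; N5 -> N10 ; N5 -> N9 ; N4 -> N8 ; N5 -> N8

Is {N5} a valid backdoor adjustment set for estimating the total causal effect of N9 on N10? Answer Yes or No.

Yes

Backdoor paths from N9 to N10 (paths whose first edge points into N9):
  P1: N9 <- N5 -> N4 -> N8 -> N10
  P2: N9 <- N5 -> N8 -> N10
  P3: N9 <- N5 -> N7 <- N8 -> N10
  P4: N9 <- N5 -> N10
  P5: N9 <- N5 -> N2 <- N4 -> N8 -> N10
Condition 1 (no descendant of N9 in the set): holds — descendants of N9 are {N10, N2, N4, N7, N8}; none are in {N5}.
Condition 2 (every backdoor path blocked by {N5}):
  P1: blocked at fork node N5 ∈ conditioning set.
  P2: blocked at fork node N5 ∈ conditioning set.
  P3: blocked at fork node N5 ∈ conditioning set.
  P4: blocked at fork node N5 ∈ conditioning set.
  P5: blocked at fork node N5 ∈ conditioning set.
{N5} satisfies the backdoor criterion.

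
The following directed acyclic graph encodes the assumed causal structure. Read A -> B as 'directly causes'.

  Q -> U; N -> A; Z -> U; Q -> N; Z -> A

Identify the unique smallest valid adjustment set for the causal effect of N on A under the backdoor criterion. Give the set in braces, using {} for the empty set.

Variables eligible for adjustment (non-descendants of N, excluding N and A): {Q, U, Z}.
Backdoor paths from N to A:
  P1: N <- Q -> U <- Z -> A
Each backdoor path contains an unconditioned collider, so every path is already blocked with the empty conditioning set:
  P1: blocked at collider U (neither it nor any descendant is in the conditioning set).
The empty set is therefore the unique smallest valid set.

{}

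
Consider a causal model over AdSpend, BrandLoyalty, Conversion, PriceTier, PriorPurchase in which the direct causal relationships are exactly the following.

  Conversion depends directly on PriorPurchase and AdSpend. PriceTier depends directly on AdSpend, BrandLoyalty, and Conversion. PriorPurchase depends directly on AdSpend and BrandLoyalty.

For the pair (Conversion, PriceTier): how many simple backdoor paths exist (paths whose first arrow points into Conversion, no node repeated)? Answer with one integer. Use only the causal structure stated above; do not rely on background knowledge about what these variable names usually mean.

A backdoor path from Conversion to PriceTier is any simple undirected path whose first edge points into Conversion (i.e. leaves Conversion via a parent).
Parents of Conversion: {AdSpend, PriorPurchase}.
Enumerating:
  P1: Conversion <- AdSpend -> PriorPurchase <- BrandLoyalty -> PriceTier
  P2: Conversion <- AdSpend -> PriceTier
  P3: Conversion <- PriorPurchase <- AdSpend -> PriceTier
  P4: Conversion <- PriorPurchase <- BrandLoyalty -> PriceTier
That exhausts the simple backdoor paths. Count: 4.

4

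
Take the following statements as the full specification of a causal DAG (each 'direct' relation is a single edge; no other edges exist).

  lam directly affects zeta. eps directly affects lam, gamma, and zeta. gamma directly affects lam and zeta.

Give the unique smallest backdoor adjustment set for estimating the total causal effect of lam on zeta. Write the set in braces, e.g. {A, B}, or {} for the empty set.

{eps, gamma}

Variables eligible for adjustment (non-descendants of lam, excluding lam and zeta): {eps, gamma}.
Backdoor paths from lam to zeta:
  P1: lam <- eps -> gamma -> zeta
  P2: lam <- eps -> zeta
  P3: lam <- gamma <- eps -> zeta
  P4: lam <- gamma -> zeta
The empty set is not sufficient: P1 (lam <- eps -> gamma -> zeta) has no collider blocking it and no conditioned non-collider, so it is open.
Try {eps, gamma}:
  P1: blocked at fork node eps ∈ conditioning set.
  P2: blocked at fork node eps ∈ conditioning set.
  P3: blocked at chain node gamma ∈ conditioning set.
  P4: blocked at fork node gamma ∈ conditioning set.
{eps, gamma} contains no descendant of lam and blocks every backdoor path.
Every element of {eps, gamma} is needed (dropping eps leaves P2 open; dropping gamma leaves P4 open), so no proper subset is valid.
Among all size-2 subsets of the eligible variables, only {eps, gamma} blocks every backdoor path, so it is the unique smallest valid adjustment set.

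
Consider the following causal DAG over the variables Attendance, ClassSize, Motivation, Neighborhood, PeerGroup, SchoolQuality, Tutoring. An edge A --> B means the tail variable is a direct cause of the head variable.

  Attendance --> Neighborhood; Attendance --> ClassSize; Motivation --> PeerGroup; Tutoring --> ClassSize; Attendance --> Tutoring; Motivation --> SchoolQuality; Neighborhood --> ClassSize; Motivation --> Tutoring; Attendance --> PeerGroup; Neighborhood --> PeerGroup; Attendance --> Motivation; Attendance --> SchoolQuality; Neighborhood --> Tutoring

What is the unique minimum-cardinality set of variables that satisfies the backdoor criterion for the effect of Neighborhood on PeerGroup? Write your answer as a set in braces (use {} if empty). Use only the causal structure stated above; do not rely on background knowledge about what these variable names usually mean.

Variables eligible for adjustment (non-descendants of Neighborhood, excluding Neighborhood and PeerGroup): {Attendance, Motivation, SchoolQuality}.
Backdoor paths from Neighborhood to PeerGroup:
  P1: Neighborhood <- Attendance -> Motivation -> PeerGroup
  P2: Neighborhood <- Attendance -> Tutoring <- Motivation -> PeerGroup
  P3: Neighborhood <- Attendance -> PeerGroup
  P4: Neighborhood <- Attendance -> SchoolQuality <- Motivation -> PeerGroup
  P5: Neighborhood <- Attendance -> ClassSize <- Tutoring <- Motivation -> PeerGroup
The empty set is not sufficient: P1 (Neighborhood <- Attendance -> Motivation -> PeerGroup) has no collider blocking it and no conditioned non-collider, so it is open.
Try {Attendance}:
  P1: blocked at fork node Attendance ∈ conditioning set.
  P2: blocked at fork node Attendance ∈ conditioning set.
  P3: blocked at fork node Attendance ∈ conditioning set.
  P4: blocked at fork node Attendance ∈ conditioning set.
  P5: blocked at fork node Attendance ∈ conditioning set.
{Attendance} contains no descendant of Neighborhood and blocks every backdoor path.
No other singleton works — e.g. {Motivation} leaves P3 open — so {Attendance} is the unique smallest valid adjustment set.

{Attendance}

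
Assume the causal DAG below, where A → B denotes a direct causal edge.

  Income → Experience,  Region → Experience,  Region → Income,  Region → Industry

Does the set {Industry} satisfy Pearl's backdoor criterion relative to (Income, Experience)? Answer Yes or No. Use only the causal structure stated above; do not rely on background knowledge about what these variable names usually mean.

No

Backdoor paths from Income to Experience (paths whose first edge points into Income):
  P1: Income <- Region -> Experience
Condition 1 (no descendant of Income in the set): holds — descendants of Income are {Experience}; none are in {Industry}.
Condition 2 (every backdoor path blocked by {Industry}):
  P1: open — no interior node is in the conditioning set.
{Industry} does not satisfy the backdoor criterion.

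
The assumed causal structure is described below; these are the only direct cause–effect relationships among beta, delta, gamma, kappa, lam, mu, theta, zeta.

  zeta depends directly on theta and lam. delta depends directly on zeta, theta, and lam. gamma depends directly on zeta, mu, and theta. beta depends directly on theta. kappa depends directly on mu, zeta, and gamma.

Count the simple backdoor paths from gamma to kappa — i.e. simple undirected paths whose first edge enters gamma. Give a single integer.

5

A backdoor path from gamma to kappa is any simple undirected path whose first edge points into gamma (i.e. leaves gamma via a parent).
Parents of gamma: {mu, theta, zeta}.
Enumerating:
  P1: gamma <- mu -> kappa
  P2: gamma <- theta -> zeta -> kappa
  P3: gamma <- theta -> delta <- lam -> zeta -> kappa
  P4: gamma <- theta -> delta <- zeta -> kappa
  P5: gamma <- zeta -> kappa
That exhausts the simple backdoor paths. Count: 5.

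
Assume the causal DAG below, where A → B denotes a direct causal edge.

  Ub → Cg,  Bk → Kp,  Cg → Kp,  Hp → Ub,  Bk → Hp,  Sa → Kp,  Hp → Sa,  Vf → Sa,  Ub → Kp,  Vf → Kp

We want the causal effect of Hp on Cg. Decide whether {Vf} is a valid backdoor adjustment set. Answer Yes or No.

Backdoor paths from Hp to Cg (paths whose first edge points into Hp):
  P1: Hp <- Bk -> Kp <- Ub -> Cg
  P2: Hp <- Bk -> Kp <- Cg
Condition 1 (no descendant of Hp in the set): holds — descendants of Hp are {Cg, Kp, Sa, Ub}; none are in {Vf}.
Condition 2 (every backdoor path blocked by {Vf}):
  P1: blocked at collider Kp (neither it nor any descendant is in the conditioning set).
  P2: blocked at collider Kp (neither it nor any descendant is in the conditioning set).
{Vf} satisfies the backdoor criterion.

Yes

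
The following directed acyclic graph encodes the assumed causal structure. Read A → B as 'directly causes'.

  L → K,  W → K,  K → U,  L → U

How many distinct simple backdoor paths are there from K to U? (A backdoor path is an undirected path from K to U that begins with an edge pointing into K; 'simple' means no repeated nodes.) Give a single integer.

A backdoor path from K to U is any simple undirected path whose first edge points into K (i.e. leaves K via a parent).
Parents of K: {L, W}.
Enumerating:
  P1: K <- L -> U
That exhausts the simple backdoor paths. Count: 1.

1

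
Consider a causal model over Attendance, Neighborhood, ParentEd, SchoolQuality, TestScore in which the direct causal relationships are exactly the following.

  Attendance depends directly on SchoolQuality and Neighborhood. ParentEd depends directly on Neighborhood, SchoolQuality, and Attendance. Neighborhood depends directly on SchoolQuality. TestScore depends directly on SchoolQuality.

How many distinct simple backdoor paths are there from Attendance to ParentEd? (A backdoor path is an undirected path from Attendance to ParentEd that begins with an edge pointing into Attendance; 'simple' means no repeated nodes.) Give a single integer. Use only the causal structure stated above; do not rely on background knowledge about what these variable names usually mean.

4

A backdoor path from Attendance to ParentEd is any simple undirected path whose first edge points into Attendance (i.e. leaves Attendance via a parent).
Parents of Attendance: {Neighborhood, SchoolQuality}.
Enumerating:
  P1: Attendance <- SchoolQuality -> Neighborhood -> ParentEd
  P2: Attendance <- SchoolQuality -> ParentEd
  P3: Attendance <- Neighborhood <- SchoolQuality -> ParentEd
  P4: Attendance <- Neighborhood -> ParentEd
That exhausts the simple backdoor paths. Count: 4.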